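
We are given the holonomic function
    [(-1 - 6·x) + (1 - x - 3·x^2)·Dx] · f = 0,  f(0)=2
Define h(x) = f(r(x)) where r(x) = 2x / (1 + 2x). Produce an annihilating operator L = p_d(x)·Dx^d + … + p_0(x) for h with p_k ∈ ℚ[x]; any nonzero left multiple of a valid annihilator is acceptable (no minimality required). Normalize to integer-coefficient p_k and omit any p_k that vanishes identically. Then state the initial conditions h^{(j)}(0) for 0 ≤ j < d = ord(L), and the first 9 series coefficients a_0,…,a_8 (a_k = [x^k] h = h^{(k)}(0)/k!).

f: a_k = 2, 2, 8, 14, 38, 80, 194, 434, 1016, …
L₀ from L_f via x↦r, Dx↦r'^{-1}Dx.
L = (2 + 28·x) + (-1 - 4·x + 8·x^2 + 24·x^3)·Dx  (order 1).
h: a_k = 2, 4, 24, 0, 288, -576, 4608, -16128, 87552, …
ICs: h(0) = 2.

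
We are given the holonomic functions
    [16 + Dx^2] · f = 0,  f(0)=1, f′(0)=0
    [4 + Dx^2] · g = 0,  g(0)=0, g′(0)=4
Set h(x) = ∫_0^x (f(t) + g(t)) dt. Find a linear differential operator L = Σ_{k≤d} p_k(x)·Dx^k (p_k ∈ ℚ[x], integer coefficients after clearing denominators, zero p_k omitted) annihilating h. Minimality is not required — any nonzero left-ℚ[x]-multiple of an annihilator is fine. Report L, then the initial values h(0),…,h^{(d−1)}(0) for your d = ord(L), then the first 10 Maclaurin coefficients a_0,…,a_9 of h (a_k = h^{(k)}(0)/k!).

L = 64·Dx + 20·Dx^3 + Dx^5  (order 5).
h: a_k = 0, 1, 2, -8/3, -2/3, 32/15, 4/45, -256/315, -2/315, 512/2835, …
ICs: h(0) = 0, h′(0) = 1, h′′(0) = 4, h′′′(0) = -16, h′′′′(0) = -16.

f: a_k = 1, 0, -8, 0, 32/3, 0, -256/45, 0, 512/315, 0, …
g: a_k = 0, 4, 0, -8/3, 0, 8/15, 0, -16/315, 0, 8/2835, …
h₀=f+g: left-lcm gives L₀, ord ≤ 4.
∫: right-multiply L₀ by Dx.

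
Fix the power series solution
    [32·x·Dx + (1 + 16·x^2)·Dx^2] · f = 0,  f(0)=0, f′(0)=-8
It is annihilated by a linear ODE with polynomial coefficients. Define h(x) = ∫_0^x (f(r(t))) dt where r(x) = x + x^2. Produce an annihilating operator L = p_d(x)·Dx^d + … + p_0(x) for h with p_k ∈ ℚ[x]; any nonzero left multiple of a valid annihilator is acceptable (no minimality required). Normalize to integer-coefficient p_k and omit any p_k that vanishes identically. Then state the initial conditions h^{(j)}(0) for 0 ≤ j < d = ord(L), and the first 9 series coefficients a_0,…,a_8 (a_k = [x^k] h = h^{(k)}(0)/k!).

L = (-2 + 32·x + 128·x^2 + 192·x^3 + 96·x^4)·Dx^2 + (1 + 2·x + 16·x^2 + 64·x^3 + 80·x^4 + 32·x^5)·Dx^3  (order 3).
h: a_k = 0, 0, -4, -8/3, 32/3, 128/5, -704/15, -6016/21, 512/7, …
ICs: h(0) = 0, h′(0) = 0, h′′(0) = -8.

f: a_k = 0, -8, 0, 128/3, 0, -2048/5, 0, 32768/7, 0, …
f∘r: x↦r, Dx↦Dx/r' in L_f ⇒ L₀.
h=∫h₀ ⇒ L = L₀·Dx.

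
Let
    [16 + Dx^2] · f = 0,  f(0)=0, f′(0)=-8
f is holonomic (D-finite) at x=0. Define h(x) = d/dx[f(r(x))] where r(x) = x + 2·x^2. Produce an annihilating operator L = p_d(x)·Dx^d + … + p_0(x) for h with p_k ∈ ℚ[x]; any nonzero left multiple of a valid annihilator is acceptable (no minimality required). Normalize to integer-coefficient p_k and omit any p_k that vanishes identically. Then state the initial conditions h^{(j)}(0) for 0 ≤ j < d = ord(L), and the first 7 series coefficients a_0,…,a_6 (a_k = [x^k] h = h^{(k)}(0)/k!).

L = (64 + 256·x + 1536·x^2 + 4096·x^3 + 4096·x^4) + (-12 - 48·x)·Dx + (1 + 8·x + 16·x^2)·Dx^2  (order 2).
h: a_k = -8, -32, 64, 512, 3584/3, 0, -212992/45, …
ICs: h(0) = -8, h′(0) = -32.

f: a_k = 0, -8, 0, 64/3, 0, -256/15, 0, …
L₀ from L_f via x↦r, Dx↦r'^{-1}Dx.
Derive L from L₀ (diff closure).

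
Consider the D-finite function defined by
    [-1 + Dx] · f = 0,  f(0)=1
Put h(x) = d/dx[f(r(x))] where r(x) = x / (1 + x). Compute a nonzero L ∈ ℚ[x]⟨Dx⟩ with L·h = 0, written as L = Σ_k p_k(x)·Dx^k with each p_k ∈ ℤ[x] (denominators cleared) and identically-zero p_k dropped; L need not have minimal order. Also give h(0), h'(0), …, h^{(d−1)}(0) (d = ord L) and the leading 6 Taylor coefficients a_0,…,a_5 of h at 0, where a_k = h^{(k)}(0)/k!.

f: a_k = 1, 1, 1/2, 1/6, 1/24, 1/120, …
f∘r: x↦r, Dx↦Dx/r' in L_f ⇒ L₀.
h=h₀': d/dx-closure on L₀ ⇒ L.
L = (-1 - 2·x) + (-1 - 2·x - x^2)·Dx  (order 1).
h: a_k = 1, -1, 1/2, 1/6, -19/24, 151/120, …
ICs: h(0) = 1.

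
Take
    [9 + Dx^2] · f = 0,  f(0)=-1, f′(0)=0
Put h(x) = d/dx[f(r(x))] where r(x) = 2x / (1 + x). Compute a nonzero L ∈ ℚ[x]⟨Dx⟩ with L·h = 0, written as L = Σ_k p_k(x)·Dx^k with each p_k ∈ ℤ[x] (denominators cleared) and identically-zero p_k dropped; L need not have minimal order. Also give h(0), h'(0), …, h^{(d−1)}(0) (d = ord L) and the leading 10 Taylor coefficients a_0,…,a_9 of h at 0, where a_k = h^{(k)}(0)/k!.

L = (42 + 12·x + 6·x^2) + (6 + 18·x + 18·x^2 + 6·x^3)·Dx + (1 + 4·x + 6·x^2 + 4·x^3 + x^4)·Dx^2  (order 2).
h: a_k = 0, 36, -108, 0, 720, -11556/5, 20412/5, -24912/7, -130896/35, 807732/35, …
ICs: h(0) = 0, h′(0) = 36.

f: a_k = -1, 0, 9/2, 0, -27/8, 0, 81/80, 0, -729/4480, 0, …
h₀=f(r): pull back L_f along r ⇒ L₀.
Differentiate: ansatz ord ≤ ord L₀ ⇒ L.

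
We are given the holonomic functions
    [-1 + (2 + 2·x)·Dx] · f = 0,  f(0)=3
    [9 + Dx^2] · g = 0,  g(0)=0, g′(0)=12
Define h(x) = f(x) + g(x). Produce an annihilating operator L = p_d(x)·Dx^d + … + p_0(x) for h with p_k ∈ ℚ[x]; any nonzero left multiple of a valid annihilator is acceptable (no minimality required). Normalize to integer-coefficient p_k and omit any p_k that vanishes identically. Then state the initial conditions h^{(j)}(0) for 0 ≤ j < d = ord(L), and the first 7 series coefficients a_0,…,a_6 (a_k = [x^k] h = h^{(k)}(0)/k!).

L = (-351 - 648·x - 324·x^2) + (630 + 1926·x + 1944·x^2 + 648·x^3)·Dx + (-39 - 72·x - 36·x^2)·Dx^2 + (70 + 214·x + 216·x^2 + 72·x^3)·Dx^3  (order 3).
h: a_k = 3, 27/2, -3/8, -285/16, -15/128, 10473/1280, -63/1024, …
ICs: h(0) = 3, h′(0) = 27/2, h′′(0) = -3/4.

f: a_k = 3, 3/2, -3/8, 3/16, -15/128, 21/256, -63/1024, …
g: a_k = 0, 12, 0, -18, 0, 81/10, 0, …
f+g: L₀ = lclm(L_f,L_g), ord ≤ 1+2.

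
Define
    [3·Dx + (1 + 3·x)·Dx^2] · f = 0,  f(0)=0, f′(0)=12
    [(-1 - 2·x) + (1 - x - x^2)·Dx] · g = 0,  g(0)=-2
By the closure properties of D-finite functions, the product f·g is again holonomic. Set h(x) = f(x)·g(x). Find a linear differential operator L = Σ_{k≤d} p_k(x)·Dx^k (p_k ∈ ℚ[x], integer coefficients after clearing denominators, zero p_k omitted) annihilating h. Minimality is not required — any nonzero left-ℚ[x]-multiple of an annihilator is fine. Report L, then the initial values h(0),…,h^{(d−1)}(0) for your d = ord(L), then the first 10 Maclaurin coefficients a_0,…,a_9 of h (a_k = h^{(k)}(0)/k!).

f: a_k = 0, 12, -18, 36, -81, 972/5, -486, 8748/7, -6561/2, 8748, …
g: a_k = -2, -2, -4, -6, -10, -16, -26, -42, -68, -110, …
L₀ := L_f ⊗_s L_g (sym. prod.), ord ≤ 2.
L = (5 + 12·x) + (-1 + 13·x + 15·x^2)·Dx + (-1 - 2·x + 4·x^2 + 3·x^3)·Dx^2  (order 2).
h: a_k = 0, -24, 12, -84, 90, -1914/5, 3396/5, -77106/35, 176301/35, -102633/7, …
ICs: h(0) = 0, h′(0) = -24.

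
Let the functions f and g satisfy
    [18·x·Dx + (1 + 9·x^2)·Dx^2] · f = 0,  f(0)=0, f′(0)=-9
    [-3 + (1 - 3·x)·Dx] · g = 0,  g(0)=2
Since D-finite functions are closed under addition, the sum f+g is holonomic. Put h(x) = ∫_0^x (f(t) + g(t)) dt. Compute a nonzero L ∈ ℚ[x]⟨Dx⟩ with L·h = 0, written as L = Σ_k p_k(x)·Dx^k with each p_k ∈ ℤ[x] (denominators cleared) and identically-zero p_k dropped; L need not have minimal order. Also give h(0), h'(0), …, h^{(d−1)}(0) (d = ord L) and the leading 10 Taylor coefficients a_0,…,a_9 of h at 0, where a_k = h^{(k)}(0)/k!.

f: a_k = 0, -9, 0, 27, 0, -729/5, 0, 6561/7, 0, -6561, …
g: a_k = 2, 6, 18, 54, 162, 486, 1458, 4374, 13122, 39366, …
h₀=f+g: left-lcm gives L₀, ord ≤ 3.
h=∫₀ˣh₀: take L = L₀·Dx.
L = (18 - 216·x - 486·x^2)·Dx^2 + (-12 + 18·x - 108·x^2 - 486·x^3)·Dx^3 + (1 - 81·x^4)·Dx^4  (order 4).
h: a_k = 0, 2, -3/2, 6, 81/4, 162/5, 567/10, 1458/7, 37179/56, 1458, …
ICs: h(0) = 0, h′(0) = 2, h′′(0) = -3, h′′′(0) = 36.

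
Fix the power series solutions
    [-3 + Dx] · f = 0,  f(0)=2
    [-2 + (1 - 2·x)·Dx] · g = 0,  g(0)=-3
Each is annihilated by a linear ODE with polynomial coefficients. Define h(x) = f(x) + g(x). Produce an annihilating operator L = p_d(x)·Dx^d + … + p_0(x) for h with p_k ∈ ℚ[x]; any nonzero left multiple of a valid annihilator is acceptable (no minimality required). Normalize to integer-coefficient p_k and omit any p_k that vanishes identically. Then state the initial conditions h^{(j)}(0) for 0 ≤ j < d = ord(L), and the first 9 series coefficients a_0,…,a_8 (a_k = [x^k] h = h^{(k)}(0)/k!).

L = (6 + 36·x) + (1 - 36·x + 36·x^2)·Dx + (-1 + 8·x - 12·x^2)·Dx^2  (order 2).
h: a_k = -1, 0, -3, -15, -165/4, -1839/20, -7599/40, -107277/280, -1719591/2240, …
ICs: h(0) = -1, h′(0) = 0.

f: a_k = 2, 6, 9, 9, 27/4, 81/20, 81/40, 243/280, 729/2240, …
g: a_k = -3, -6, -12, -24, -48, -96, -192, -384, -768, …
f+g: L₀ = lclm(L_f,L_g), ord ≤ 1+1.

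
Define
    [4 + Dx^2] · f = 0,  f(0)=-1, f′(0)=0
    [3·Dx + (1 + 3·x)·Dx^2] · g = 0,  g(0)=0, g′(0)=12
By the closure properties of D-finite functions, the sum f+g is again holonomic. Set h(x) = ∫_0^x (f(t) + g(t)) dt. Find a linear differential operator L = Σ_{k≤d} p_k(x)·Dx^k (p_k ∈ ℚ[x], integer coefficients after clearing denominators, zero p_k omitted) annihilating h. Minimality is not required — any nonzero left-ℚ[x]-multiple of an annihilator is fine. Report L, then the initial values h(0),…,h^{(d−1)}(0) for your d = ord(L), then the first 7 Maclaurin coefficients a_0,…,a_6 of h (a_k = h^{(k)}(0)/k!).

L = (348 + 144·x + 216·x^2)·Dx^2 + (44 + 180·x + 216·x^2 + 216·x^3)·Dx^3 + (87 + 36·x + 54·x^2)·Dx^4 + (11 + 45·x + 54·x^2 + 54·x^3)·Dx^5  (order 5).
h: a_k = 0, -1, 6, -16/3, 9, -49/3, 162/5, …
ICs: h(0) = 0, h′(0) = -1, h′′(0) = 12, h′′′(0) = -32, h′′′′(0) = 216.

f: a_k = -1, 0, 2, 0, -2/3, 0, 4/45, …
g: a_k = 0, 12, -18, 36, -81, 972/5, -486, …
f+g: L₀ = lclm(L_f,L_g), ord ≤ 2+2.
∫: right-multiply L₀ by Dx.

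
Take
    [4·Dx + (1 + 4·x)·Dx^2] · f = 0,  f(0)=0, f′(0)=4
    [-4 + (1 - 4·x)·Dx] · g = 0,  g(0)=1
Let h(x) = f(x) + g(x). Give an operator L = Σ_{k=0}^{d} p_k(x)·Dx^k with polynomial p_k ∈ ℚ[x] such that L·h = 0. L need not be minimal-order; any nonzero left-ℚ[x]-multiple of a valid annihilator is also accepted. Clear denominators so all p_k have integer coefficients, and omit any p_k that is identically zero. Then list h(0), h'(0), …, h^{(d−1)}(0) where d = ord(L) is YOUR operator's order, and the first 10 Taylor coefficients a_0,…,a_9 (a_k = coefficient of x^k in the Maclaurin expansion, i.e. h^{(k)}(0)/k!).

f: a_k = 0, 4, -8, 64/3, -64, 1024/5, -2048/3, 16384/7, -8192, 262144/9, …
g: a_k = 1, 4, 16, 64, 256, 1024, 4096, 16384, 65536, 262144, …
f+g: L₀ = lclm(L_f,L_g), ord ≤ 2+1.
L = (-160 - 128·x)·Dx + (-16 - 256·x - 256·x^2)·Dx^2 + (3 + 4·x - 48·x^2 - 64·x^3)·Dx^3  (order 3).
h: a_k = 1, 8, 8, 256/3, 192, 6144/5, 10240/3, 131072/7, 57344, 2621440/9, …
ICs: h(0) = 1, h′(0) = 8, h′′(0) = 16.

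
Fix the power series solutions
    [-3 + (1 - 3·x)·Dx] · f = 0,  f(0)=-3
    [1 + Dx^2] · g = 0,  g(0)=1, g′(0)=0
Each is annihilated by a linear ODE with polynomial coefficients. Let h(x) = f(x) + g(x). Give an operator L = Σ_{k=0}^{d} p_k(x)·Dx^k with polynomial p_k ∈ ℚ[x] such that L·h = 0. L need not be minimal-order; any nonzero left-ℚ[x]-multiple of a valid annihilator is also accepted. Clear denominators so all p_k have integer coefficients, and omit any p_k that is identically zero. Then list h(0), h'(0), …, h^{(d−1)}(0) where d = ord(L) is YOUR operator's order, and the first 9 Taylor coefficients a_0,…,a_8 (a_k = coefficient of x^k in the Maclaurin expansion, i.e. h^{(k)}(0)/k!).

f: a_k = -3, -9, -27, -81, -243, -729, -2187, -6561, -19683, …
g: a_k = 1, 0, -1/2, 0, 1/24, 0, -1/720, 0, 1/40320, …
Sum ⇒ L₀ = lclm(L_f,L_g) in ℚ(x)⟨Dx⟩.
L = (165 - 18·x + 27·x^2) + (-19 + 63·x - 27·x^2 + 27·x^3)·Dx + (165 - 18·x + 27·x^2)·Dx^2 + (-19 + 63·x - 27·x^2 + 27·x^3)·Dx^3  (order 3).
h: a_k = -2, -9, -55/2, -81, -5831/24, -729, -1574641/720, -6561, -793618559/40320, …
ICs: h(0) = -2, h′(0) = -9, h′′(0) = -55.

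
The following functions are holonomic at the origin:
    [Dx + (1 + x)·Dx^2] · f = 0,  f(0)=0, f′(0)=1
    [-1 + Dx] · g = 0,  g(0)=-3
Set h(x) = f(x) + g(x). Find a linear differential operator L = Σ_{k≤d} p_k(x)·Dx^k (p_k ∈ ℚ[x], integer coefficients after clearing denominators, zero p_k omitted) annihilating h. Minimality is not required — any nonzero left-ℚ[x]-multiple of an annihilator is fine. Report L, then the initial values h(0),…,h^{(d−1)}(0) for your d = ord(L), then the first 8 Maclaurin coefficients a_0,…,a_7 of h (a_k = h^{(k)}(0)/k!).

L = (-3 - x)·Dx + (1 - 2·x - x^2)·Dx^2 + (2 + 3·x + x^2)·Dx^3  (order 3).
h: a_k = -3, -2, -2, -1/6, -3/8, 7/40, -41/240, 239/1680, …
ICs: h(0) = -3, h′(0) = -2, h′′(0) = -4.

f: a_k = 0, 1, -1/2, 1/3, -1/4, 1/5, -1/6, 1/7, …
g: a_k = -3, -3, -3/2, -1/2, -1/8, -1/40, -1/240, -1/1680, …
L₀ := lclm(L_f,L_g); ord L₀ ≤ 2+1.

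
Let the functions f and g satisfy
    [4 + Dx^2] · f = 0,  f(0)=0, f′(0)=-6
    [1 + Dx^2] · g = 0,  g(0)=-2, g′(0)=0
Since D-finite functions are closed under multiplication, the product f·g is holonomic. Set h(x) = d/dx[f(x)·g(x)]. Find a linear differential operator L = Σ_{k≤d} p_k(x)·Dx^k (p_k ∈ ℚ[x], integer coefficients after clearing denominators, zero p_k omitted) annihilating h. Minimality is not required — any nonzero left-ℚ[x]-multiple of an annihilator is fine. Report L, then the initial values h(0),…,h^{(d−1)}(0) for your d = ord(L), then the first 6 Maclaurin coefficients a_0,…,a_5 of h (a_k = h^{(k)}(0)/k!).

f: a_k = 0, -6, 0, 4, 0, -4/5, …
g: a_k = -2, 0, 1, 0, -1/12, 0, …
L₀ := L_f ⊗_s L_g (sym. prod.), ord ≤ 4.
h₀' ⇒ L via d/dx closure of L₀.
L = 9 + 10·Dx^2 + Dx^4  (order 4).
h: a_k = 12, 0, -42, 0, 61/2, 0, …
ICs: h(0) = 12, h′(0) = 0, h′′(0) = -84, h′′′(0) = 0.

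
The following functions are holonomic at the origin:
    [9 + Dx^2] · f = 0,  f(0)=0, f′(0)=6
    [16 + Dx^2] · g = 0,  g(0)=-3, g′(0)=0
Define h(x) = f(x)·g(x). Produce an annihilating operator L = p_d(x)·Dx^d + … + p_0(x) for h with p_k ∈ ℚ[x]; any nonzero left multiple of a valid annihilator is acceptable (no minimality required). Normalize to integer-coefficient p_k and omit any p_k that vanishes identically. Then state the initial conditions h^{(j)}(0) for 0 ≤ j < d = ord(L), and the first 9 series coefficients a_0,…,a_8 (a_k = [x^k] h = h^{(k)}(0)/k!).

f: a_k = 0, 6, 0, -9, 0, 81/20, 0, -243/280, 0, …
g: a_k = -3, 0, 24, 0, -32, 0, 256/15, 0, -512/105, …
L₀ := L_f ⊗_s L_g (sym. prod.), ord ≤ 4.
L = 49 + 50·Dx^2 + Dx^4  (order 4).
h: a_k = 0, -18, 0, 171, 0, -8403/20, 0, 137257/280, 0, …
ICs: h(0) = 0, h′(0) = -18, h′′(0) = 0, h′′′(0) = 1026.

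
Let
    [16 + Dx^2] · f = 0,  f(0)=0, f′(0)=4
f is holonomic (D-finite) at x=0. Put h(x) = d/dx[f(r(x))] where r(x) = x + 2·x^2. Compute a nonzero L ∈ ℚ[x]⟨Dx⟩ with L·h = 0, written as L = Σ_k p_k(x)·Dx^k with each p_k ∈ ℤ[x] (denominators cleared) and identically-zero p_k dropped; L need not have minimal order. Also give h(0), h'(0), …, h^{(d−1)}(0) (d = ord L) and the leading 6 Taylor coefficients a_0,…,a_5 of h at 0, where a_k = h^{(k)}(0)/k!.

L = (64 + 256·x + 1536·x^2 + 4096·x^3 + 4096·x^4) + (-12 - 48·x)·Dx + (1 + 8·x + 16·x^2)·Dx^2  (order 2).
h: a_k = 4, 16, -32, -256, -1792/3, 0, …
ICs: h(0) = 4, h′(0) = 16.

f: a_k = 0, 4, 0, -32/3, 0, 128/15, …
L₀ from L_f via x↦r, Dx↦r'^{-1}Dx.
h=h₀': d/dx-closure on L₀ ⇒ L.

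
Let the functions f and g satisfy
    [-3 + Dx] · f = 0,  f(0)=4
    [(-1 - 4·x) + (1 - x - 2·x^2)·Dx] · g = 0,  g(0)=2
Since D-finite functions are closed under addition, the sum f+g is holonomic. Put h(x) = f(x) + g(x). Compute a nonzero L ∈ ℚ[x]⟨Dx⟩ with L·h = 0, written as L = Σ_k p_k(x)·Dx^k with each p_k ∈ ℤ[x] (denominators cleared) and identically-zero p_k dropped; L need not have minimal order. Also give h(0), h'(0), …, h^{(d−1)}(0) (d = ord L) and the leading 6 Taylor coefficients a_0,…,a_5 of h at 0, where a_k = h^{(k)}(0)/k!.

f: a_k = 4, 12, 18, 18, 27/2, 81/10, …
g: a_k = 2, 2, 6, 10, 22, 42, …
h₀=f+g: left-lcm gives L₀, ord ≤ 2.
L = (9 + 9·x + 126·x^2 + 72·x^3) + (3 - 30·x - 51·x^2 + 36·x^3 + 36·x^4)·Dx + (-2 + 9·x + 3·x^2 - 20·x^3 - 12·x^4)·Dx^2  (order 2).
h: a_k = 6, 14, 24, 28, 71/2, 501/10, …
ICs: h(0) = 6, h′(0) = 14.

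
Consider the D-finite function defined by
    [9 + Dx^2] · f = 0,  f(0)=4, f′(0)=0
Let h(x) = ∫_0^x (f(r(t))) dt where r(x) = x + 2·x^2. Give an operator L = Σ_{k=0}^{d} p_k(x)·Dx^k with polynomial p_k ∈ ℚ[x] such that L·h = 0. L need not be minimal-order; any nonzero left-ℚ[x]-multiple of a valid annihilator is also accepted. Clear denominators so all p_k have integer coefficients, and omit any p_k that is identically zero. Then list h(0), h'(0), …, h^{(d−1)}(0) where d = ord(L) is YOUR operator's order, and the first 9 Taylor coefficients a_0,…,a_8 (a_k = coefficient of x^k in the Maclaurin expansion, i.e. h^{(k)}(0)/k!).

L = (9 + 108·x + 432·x^2 + 576·x^3)·Dx - 4·Dx^2 + (1 + 4·x)·Dx^3  (order 3).
h: a_k = 0, 4, 0, -6, -18, -117/10, 18, 6399/140, 1917/40, …
ICs: h(0) = 0, h′(0) = 4, h′′(0) = 0.

f: a_k = 4, 0, -18, 0, 27/2, 0, -81/20, 0, 729/1120, …
Substitute x→r, Dx→(1/r')Dx; clear ⇒ L₀.
∫: right-multiply L₀ by Dx.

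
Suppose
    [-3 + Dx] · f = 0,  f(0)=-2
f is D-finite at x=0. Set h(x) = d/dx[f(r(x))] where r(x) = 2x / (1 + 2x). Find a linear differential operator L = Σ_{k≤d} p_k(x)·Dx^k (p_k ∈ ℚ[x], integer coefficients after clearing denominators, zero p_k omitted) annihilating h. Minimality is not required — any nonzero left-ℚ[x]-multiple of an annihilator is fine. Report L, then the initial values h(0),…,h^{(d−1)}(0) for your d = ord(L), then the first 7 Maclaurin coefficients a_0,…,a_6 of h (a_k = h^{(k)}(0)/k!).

L = (2 - 8·x) + (-1 - 4·x - 4·x^2)·Dx  (order 1).
h: a_k = -12, -24, 72, -48, -168, 3312/5, -6576/5, …
ICs: h(0) = -12.

f: a_k = -2, -6, -9, -9, -27/4, -81/20, -81/40, …
Substitute x→r, Dx→(1/r')Dx; clear ⇒ L₀.
Derive L from L₀ (diff closure).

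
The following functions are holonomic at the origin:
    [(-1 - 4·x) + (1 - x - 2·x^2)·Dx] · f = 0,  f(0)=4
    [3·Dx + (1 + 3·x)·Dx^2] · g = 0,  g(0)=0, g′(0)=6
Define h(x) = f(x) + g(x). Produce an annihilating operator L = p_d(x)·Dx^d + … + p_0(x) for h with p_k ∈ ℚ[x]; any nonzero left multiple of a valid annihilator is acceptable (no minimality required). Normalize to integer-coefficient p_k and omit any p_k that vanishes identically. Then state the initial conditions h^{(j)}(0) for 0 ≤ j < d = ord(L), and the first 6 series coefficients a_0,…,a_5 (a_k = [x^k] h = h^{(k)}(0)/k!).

f: a_k = 4, 4, 12, 20, 44, 84, …
g: a_k = 0, 6, -9, 18, -81/2, 486/5, …
Sum ⇒ L₀ = lclm(L_f,L_g) in ℚ(x)⟨Dx⟩.
L = (66 + 270·x + 576·x^2 + 336·x^3 + 288·x^4)·Dx + (4 + 96·x + 492·x^2 + 832·x^3 + 696·x^4 + 480·x^5)·Dx^2 + (-3 - 19·x - 25·x^2 + 39·x^3 + 116·x^4 + 164·x^5 + 96·x^6)·Dx^3  (order 3).
h: a_k = 4, 10, 3, 38, 7/2, 906/5, …
ICs: h(0) = 4, h′(0) = 10, h′′(0) = 6.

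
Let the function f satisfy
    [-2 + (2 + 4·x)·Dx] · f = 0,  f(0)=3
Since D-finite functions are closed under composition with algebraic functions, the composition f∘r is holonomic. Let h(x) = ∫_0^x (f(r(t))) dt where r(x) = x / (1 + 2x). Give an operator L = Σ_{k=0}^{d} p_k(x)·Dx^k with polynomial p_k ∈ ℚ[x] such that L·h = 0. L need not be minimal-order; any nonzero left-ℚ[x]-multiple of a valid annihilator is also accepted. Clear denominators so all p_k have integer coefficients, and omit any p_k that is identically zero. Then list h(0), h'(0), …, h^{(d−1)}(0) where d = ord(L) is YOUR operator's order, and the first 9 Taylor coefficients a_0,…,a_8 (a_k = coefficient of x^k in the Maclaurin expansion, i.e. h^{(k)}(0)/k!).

f: a_k = 3, 3, -3/2, 3/2, -15/8, 21/8, -63/16, 99/16, -1287/128, …
f∘r: x↦r, Dx↦Dx/r' in L_f ⇒ L₀.
∫: right-multiply L₀ by Dx.
L = -Dx + (1 + 6·x + 8·x^2)·Dx^2  (order 2).
h: a_k = 0, 3, 3/2, -5/2, 39/8, -423/40, 399/16, -7059/112, 21615/128, …
ICs: h(0) = 0, h′(0) = 3.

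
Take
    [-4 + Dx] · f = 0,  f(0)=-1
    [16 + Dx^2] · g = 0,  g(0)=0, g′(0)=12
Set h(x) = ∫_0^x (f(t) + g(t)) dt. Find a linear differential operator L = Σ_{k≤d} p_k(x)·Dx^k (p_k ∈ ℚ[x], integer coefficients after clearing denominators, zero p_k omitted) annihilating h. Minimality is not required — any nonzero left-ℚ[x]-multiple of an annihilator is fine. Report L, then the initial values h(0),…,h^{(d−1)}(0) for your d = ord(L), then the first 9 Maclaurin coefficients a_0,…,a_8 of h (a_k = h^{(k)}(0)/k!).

f: a_k = -1, -4, -8, -32/3, -32/3, -128/15, -256/45, -1024/315, -512/315, …
g: a_k = 0, 12, 0, -32, 0, 128/5, 0, -1024/105, 0, …
L₀ := lclm(L_f,L_g); ord L₀ ≤ 1+2.
Integrate: L := L₀·Dx.
L = -64·Dx + 16·Dx^2 - 4·Dx^3 + Dx^4  (order 4).
h: a_k = 0, -1, 4, -8/3, -32/3, -32/15, 128/45, -256/315, -512/315, …
ICs: h(0) = 0, h′(0) = -1, h′′(0) = 8, h′′′(0) = -16.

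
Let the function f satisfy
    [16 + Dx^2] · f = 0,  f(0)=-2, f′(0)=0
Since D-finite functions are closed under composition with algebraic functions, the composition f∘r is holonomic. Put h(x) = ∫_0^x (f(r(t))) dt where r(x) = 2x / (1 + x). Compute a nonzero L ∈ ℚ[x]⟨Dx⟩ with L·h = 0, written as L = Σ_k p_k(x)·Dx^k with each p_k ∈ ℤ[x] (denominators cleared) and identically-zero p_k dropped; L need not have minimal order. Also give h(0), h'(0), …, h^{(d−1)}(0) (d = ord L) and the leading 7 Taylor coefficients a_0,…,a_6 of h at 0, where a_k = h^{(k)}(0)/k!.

L = 64·Dx + (2 + 6·x + 6·x^2 + 2·x^3)·Dx^2 + (1 + 4·x + 6·x^2 + 4·x^3 + x^4)·Dx^3  (order 3).
h: a_k = 0, -2, 0, 64/3, -32, -448/15, 1664/9, …
ICs: h(0) = 0, h′(0) = -2, h′′(0) = 0.

f: a_k = -2, 0, 16, 0, -64/3, 0, 512/45, …
L₀ from L_f via x↦r, Dx↦r'^{-1}Dx.
Integrate: L := L₀·Dx.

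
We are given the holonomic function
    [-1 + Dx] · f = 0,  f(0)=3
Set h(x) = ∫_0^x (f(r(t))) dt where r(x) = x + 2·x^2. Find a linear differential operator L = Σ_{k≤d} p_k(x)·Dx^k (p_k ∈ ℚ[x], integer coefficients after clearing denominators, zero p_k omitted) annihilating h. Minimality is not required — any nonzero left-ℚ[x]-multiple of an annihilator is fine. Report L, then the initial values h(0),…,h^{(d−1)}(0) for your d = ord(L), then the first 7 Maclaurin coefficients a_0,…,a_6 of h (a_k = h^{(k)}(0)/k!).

L = (-1 - 4·x)·Dx + Dx^2  (order 2).
h: a_k = 0, 3, 3/2, 5/2, 13/8, 73/40, 281/240, …
ICs: h(0) = 0, h′(0) = 3.

f: a_k = 3, 3, 3/2, 1/2, 1/8, 1/40, 1/240, …
Change of var in L_f (x↦r) gives L₀.
h=∫h₀ ⇒ L = L₀·Dx.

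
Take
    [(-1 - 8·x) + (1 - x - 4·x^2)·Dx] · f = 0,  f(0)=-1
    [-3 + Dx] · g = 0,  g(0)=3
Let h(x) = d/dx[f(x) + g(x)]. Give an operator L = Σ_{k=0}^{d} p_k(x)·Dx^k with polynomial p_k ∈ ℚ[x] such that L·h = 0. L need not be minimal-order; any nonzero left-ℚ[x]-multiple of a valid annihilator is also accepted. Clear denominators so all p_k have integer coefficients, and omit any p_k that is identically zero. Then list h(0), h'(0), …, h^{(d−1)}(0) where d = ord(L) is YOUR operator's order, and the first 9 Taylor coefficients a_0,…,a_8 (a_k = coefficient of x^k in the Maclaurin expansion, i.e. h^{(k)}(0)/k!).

f: a_k = -1, -1, -5, -9, -29, -65, -181, -441, -1165, …
g: a_k = 3, 9, 27/2, 27/2, 81/8, 243/40, 243/80, 729/560, 2187/4480, …
Weyl lclm of L_f,L_g ⇒ L₀ (ord ≤ 2).
h=h₀': d/dx-closure on L₀ ⇒ L.
L = (72 + 1314·x + 1440·x^2 + 6336·x^3 + 3456·x^4) + (-45 - 426·x - 783·x^2 - 1968·x^3 + 720·x^4 + 1152·x^5)·Dx + (7 - 4·x + 101·x^2 - 48·x^3 - 624·x^4 - 384·x^5)·Dx^2  (order 2).
h: a_k = 8, 17, 27/2, -151/2, -2357/8, -42711/40, -246231/80, -5217013/560, -118090719/4480, …
ICs: h(0) = 8, h′(0) = 17.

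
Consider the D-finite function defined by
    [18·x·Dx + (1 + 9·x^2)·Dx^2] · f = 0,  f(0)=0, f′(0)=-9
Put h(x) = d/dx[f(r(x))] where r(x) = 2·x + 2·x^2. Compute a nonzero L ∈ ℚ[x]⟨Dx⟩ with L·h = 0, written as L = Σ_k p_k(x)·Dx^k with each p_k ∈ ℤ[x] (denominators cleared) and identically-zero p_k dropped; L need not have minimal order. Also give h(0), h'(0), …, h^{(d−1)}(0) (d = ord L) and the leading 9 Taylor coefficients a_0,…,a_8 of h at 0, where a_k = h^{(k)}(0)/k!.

L = (-2 + 72·x + 288·x^2 + 432·x^3 + 216·x^4) + (1 + 2·x + 36·x^2 + 144·x^3 + 180·x^4 + 72·x^5)·Dx  (order 1).
h: a_k = -18, -36, 648, 2592, -20088, -138672, 513216, 6345216, -7768224, …
ICs: h(0) = -18.

f: a_k = 0, -9, 0, 27, 0, -729/5, 0, 6561/7, 0, …
f∘r: x↦r, Dx↦Dx/r' in L_f ⇒ L₀.
Differentiate: ansatz ord ≤ ord L₀ ⇒ L.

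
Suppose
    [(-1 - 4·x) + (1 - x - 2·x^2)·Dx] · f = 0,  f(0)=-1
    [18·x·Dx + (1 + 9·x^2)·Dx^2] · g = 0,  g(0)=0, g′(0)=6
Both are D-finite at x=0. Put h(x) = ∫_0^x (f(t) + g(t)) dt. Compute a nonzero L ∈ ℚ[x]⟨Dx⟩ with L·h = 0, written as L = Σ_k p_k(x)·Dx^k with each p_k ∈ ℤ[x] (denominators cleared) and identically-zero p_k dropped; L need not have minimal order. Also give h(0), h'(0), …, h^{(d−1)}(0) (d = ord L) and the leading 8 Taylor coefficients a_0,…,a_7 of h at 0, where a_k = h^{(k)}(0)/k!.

L = (-18 + 72·x + 918·x^2 + 1872·x^3 + 4608·x^4 + 1296·x^6)·Dx^2 + (8 + 30·x + 278·x^3 + 1788·x^4 + 3216·x^5 + 324·x^6 + 1296·x^7)·Dx^3 + (-1 - 4·x - 24·x^2 - 4·x^3 - 103·x^4 + 300·x^5 + 312·x^6 + 108·x^7 + 216·x^8)·Dx^4  (order 4).
h: a_k = 0, -1, 5/2, -1, -23/4, -11/5, 127/10, -43/7, …
ICs: h(0) = 0, h′(0) = -1, h′′(0) = 5, h′′′(0) = -6.

f: a_k = -1, -1, -3, -5, -11, -21, -43, -85, …
g: a_k = 0, 6, 0, -18, 0, 486/5, 0, -4374/7, …
Sum ⇒ L₀ = lclm(L_f,L_g) in ℚ(x)⟨Dx⟩.
Integrate: L := L₀·Dx.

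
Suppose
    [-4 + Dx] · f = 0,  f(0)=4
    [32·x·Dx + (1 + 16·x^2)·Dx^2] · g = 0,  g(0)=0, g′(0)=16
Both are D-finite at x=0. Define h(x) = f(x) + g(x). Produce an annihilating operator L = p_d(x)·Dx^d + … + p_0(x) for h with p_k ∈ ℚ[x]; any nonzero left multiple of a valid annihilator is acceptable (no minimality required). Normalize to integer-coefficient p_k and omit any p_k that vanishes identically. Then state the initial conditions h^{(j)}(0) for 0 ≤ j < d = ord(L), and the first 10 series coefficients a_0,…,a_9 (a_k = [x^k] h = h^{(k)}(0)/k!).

f: a_k = 4, 16, 32, 128/3, 128/3, 512/15, 1024/45, 4096/315, 2048/315, 8192/2835, …
g: a_k = 0, 16, 0, -256/3, 0, 4096/5, 0, -65536/7, 0, 1048576/9, …
Sum ⇒ L₀ = lclm(L_f,L_g) in ℚ(x)⟨Dx⟩.
L = (32 - 256·x - 512·x^2)·Dx + (-12 + 48·x + 64·x^2 - 256·x^3)·Dx^2 + (1 + 4·x + 16·x^2 + 64·x^3)·Dx^3  (order 3).
h: a_k = 4, 32, 32, -128/3, 128/3, 2560/3, 1024/45, -2945024/315, 2048/315, 330309632/2835, …
ICs: h(0) = 4, h′(0) = 32, h′′(0) = 64.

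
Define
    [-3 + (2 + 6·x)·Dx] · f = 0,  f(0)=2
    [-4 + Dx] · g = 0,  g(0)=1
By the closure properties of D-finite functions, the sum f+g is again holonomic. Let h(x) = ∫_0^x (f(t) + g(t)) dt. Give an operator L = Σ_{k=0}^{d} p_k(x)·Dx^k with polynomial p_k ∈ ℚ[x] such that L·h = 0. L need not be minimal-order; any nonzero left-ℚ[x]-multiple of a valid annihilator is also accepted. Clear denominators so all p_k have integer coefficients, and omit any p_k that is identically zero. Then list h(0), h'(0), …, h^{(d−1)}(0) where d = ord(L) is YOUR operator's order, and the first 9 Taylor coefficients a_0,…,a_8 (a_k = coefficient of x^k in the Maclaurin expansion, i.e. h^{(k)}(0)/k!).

f: a_k = 2, 3, -9/4, 27/8, -405/64, 1701/128, -15309/512, 72171/1024, -2814669/16384, …
g: a_k = 1, 4, 8, 32/3, 32/3, 128/15, 256/45, 1024/315, 512/315, …
f+g: L₀ = lclm(L_f,L_g), ord ≤ 1+1.
h=∫h₀ ⇒ L = L₀·Dx.
L = (132 + 288·x)·Dx + (-73 - 384·x - 576·x^2)·Dx^2 + (10 + 78·x + 144·x^2)·Dx^3  (order 3).
h: a_k = 0, 3, 7/2, 23/12, 337/96, 833/960, 41899/11520, -557833/161280, 23782441/2580480, …
ICs: h(0) = 0, h′(0) = 3, h′′(0) = 7.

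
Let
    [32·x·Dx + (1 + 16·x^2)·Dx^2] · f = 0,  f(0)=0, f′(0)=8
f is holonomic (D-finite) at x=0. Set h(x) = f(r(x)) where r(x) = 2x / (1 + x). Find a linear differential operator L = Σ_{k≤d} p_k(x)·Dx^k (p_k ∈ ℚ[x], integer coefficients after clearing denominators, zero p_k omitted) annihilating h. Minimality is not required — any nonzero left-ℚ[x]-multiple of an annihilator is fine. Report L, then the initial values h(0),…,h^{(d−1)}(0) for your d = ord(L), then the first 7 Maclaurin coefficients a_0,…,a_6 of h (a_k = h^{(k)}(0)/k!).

L = (2 + 130·x)·Dx + (1 + 2·x + 65·x^2)·Dx^2  (order 2).
h: a_k = 0, 16, -16, -976/3, 1008, 55376/5, -186416/3, …
ICs: h(0) = 0, h′(0) = 16.

f: a_k = 0, 8, 0, -128/3, 0, 2048/5, 0, …
h₀=f(r): pull back L_f along r ⇒ L₀.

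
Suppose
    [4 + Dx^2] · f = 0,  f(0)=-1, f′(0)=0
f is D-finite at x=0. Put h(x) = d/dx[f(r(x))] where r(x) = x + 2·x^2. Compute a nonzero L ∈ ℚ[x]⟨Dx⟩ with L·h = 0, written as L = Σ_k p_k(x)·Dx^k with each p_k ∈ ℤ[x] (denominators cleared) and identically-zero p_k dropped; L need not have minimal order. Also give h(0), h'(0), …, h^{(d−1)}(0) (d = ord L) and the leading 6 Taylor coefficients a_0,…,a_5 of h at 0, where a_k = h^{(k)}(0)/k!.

L = (52 + 64·x + 384·x^2 + 1024·x^3 + 1024·x^4) + (-12 - 48·x)·Dx + (1 + 8·x + 16·x^2)·Dx^2  (order 2).
h: a_k = 0, 4, 24, 88/3, -80/3, -1432/15, …
ICs: h(0) = 0, h′(0) = 4.

f: a_k = -1, 0, 2, 0, -2/3, 0, …
Change of var in L_f (x↦r) gives L₀.
h=h₀': d/dx-closure on L₀ ⇒ L.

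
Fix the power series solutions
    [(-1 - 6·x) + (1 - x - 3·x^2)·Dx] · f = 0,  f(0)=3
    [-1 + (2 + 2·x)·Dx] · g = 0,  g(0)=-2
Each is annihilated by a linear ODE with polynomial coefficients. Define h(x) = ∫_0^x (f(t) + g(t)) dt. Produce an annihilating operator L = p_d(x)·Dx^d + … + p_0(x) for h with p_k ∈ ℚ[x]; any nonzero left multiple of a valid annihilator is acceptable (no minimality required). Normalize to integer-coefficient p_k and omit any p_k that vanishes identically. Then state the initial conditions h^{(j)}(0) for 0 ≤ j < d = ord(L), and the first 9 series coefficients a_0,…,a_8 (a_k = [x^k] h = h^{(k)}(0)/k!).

f: a_k = 3, 3, 12, 21, 57, 120, 291, 651, 1524, …
g: a_k = -2, -1, 1/4, -1/8, 5/64, -7/128, 21/512, -33/1024, 429/16384, …
h₀=f+g: left-lcm gives L₀, ord ≤ 2.
h=∫₀ˣh₀: take L = L₀·Dx.
L = (-17 - 57·x - 135·x^2 - 90·x^3)·Dx + (33 + 134·x + 387·x^2 + 510·x^3 + 225·x^4)·Dx^2 + (-2 - 30·x - 22·x^2 + 126·x^3 + 210·x^4 + 90·x^5)·Dx^3  (order 3).
h: a_k = 0, 1, 1, 49/12, 167/32, 3653/320, 15353/768, 149013/3584, 666591/8192, …
ICs: h(0) = 0, h′(0) = 1, h′′(0) = 2.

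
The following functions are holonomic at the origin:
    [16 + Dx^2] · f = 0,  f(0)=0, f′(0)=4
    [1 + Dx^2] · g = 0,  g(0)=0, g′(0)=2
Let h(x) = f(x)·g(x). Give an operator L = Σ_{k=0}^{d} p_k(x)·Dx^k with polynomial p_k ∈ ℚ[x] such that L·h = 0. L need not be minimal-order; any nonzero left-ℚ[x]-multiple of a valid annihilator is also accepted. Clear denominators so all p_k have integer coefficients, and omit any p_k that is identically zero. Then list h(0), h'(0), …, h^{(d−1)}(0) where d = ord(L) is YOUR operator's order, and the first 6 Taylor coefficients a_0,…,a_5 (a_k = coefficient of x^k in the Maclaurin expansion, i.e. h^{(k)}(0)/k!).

f: a_k = 0, 4, 0, -32/3, 0, 128/15, …
g: a_k = 0, 2, 0, -1/3, 0, 1/60, …
L₀ := L_f ⊗_s L_g (sym. prod.), ord ≤ 4.
L = 225 + 34·Dx^2 + Dx^4  (order 4).
h: a_k = 0, 0, 8, 0, -68/3, 0, …
ICs: h(0) = 0, h′(0) = 0, h′′(0) = 16, h′′′(0) = 0.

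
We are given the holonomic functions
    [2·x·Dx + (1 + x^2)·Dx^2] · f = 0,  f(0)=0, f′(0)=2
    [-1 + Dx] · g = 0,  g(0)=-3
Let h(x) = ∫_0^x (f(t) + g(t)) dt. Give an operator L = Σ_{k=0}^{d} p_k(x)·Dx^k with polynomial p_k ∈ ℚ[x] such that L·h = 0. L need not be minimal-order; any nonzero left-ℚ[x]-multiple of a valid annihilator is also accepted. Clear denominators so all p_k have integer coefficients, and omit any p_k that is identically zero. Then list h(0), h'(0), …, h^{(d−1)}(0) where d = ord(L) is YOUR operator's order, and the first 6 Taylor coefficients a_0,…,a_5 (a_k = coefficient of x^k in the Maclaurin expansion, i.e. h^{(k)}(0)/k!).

L = (2 - 4·x - 2·x^2)·Dx^2 + (-3 + 3·x + x^2 - x^3)·Dx^3 + (1 + x + x^2 + x^3)·Dx^4  (order 4).
h: a_k = 0, -3, -1/2, -1/2, -7/24, -1/40, …
ICs: h(0) = 0, h′(0) = -3, h′′(0) = -1, h′′′(0) = -3.

f: a_k = 0, 2, 0, -2/3, 0, 2/5, …
g: a_k = -3, -3, -3/2, -1/2, -1/8, -1/40, …
h₀=f+g: left-lcm gives L₀, ord ≤ 3.
∫: right-multiply L₀ by Dx.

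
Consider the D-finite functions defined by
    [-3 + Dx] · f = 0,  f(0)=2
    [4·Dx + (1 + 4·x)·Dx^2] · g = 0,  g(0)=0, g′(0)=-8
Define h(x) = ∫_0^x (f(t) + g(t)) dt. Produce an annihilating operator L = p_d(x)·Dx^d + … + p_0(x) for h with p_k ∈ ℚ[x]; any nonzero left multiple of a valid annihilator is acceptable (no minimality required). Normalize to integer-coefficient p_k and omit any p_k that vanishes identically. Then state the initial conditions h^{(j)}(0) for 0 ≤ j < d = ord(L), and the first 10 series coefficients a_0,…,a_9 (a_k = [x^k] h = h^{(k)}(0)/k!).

f: a_k = 2, 6, 9, 9, 27/4, 81/20, 81/40, 243/280, 729/2240, 243/2240, …
g: a_k = 0, -8, 16, -128/3, 128, -2048/5, 4096/3, -32768/7, 16384, -524288/9, …
L₀ := lclm(L_f,L_g); ord L₀ ≤ 1+2.
h=∫₀ˣh₀: take L = L₀·Dx.
L = (-132 - 144·x)·Dx^2 + (23 - 72·x - 144·x^2)·Dx^3 + (7 + 40·x + 48·x^2)·Dx^4  (order 4).
h: a_k = 0, 2, -1, 25/3, -101/12, 539/20, -8111/120, 164083/840, -187211/320, 36700889/20160, …
ICs: h(0) = 0, h′(0) = 2, h′′(0) = -2, h′′′(0) = 50.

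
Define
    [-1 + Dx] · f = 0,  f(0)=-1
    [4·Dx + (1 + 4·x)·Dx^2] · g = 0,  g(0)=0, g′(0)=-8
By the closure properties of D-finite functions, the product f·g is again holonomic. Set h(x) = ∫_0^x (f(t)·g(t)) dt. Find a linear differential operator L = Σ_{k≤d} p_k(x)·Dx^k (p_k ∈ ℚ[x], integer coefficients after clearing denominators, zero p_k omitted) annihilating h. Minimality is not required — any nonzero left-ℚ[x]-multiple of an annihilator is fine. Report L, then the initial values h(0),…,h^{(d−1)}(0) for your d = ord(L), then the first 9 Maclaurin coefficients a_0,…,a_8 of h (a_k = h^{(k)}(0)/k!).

f: a_k = -1, -1, -1/2, -1/6, -1/24, -1/120, -1/720, -1/5040, -1/40320, …
g: a_k = 0, -8, 16, -128/3, 128, -2048/5, 4096/3, -32768/7, 16384, …
Sym-product of L_f,L_g gives L₀ (≤ ord 2).
h=∫₀ˣh₀: take L = L₀·Dx.
L = (-3 + 4·x)·Dx + (2 - 8·x)·Dx^2 + (1 + 4·x)·Dx^3  (order 3).
h: a_k = 0, 0, 4, -8/3, 23/3, -92/5, 501/10, -9119/63, 2205587/5040, …
ICs: h(0) = 0, h′(0) = 0, h′′(0) = 8.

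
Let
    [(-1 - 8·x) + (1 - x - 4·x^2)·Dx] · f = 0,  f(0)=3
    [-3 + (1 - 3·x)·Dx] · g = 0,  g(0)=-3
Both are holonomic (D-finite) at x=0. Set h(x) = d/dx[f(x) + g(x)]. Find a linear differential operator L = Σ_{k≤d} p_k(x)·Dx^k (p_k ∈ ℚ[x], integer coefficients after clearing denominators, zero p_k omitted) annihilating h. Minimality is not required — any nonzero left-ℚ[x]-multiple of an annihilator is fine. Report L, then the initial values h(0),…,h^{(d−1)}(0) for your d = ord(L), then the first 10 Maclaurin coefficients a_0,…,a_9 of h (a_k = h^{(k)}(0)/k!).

L = (54 - 288·x + 1728·x^2 - 2304·x^3 + 1728·x^4) + (-42·x - 144·x^2 + 1248·x^3 - 2088·x^4 + 1728·x^5)·Dx + (-1 + 16·x - 71·x^2 + 96·x^3 + 72·x^4 - 312·x^5 + 288·x^6)·Dx^2  (order 2).
h: a_k = -6, -24, -162, -624, -2670, -9864, -36666, -129504, -452358, -1543800, …
ICs: h(0) = -6, h′(0) = -24.

f: a_k = 3, 3, 15, 27, 87, 195, 543, 1323, 3495, 8787, …
g: a_k = -3, -9, -27, -81, -243, -729, -2187, -6561, -19683, -59049, …
Weyl lclm of L_f,L_g ⇒ L₀ (ord ≤ 2).
Derive L from L₀ (diff closure).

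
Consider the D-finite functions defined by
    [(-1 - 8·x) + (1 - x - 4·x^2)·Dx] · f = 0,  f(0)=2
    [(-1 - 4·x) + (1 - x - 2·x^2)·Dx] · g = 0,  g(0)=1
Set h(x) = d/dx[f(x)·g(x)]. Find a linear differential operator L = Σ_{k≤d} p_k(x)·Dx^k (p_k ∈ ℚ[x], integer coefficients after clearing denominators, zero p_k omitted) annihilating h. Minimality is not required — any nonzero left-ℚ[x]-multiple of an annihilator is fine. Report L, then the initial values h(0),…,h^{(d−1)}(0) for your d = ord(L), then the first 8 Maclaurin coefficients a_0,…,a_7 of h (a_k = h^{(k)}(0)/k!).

L = (9 + 12·x - 9·x^2 - 272·x^3 - 144·x^4 + 720·x^5 + 640·x^6) + (-1 - 3·x + 24·x^2 + 17·x^3 - 115·x^4 - 66·x^5 + 168·x^6 + 128·x^7)·Dx  (order 1).
h: a_k = 4, 36, 132, 552, 1780, 5964, 18116, 55248, …
ICs: h(0) = 4.

f: a_k = 2, 2, 10, 18, 58, 130, 362, 882, …
g: a_k = 1, 1, 3, 5, 11, 21, 43, 85, …
Product ⇒ symmetric product L₀, ord ≤ 1.
h=h₀': d/dx-closure on L₀ ⇒ L.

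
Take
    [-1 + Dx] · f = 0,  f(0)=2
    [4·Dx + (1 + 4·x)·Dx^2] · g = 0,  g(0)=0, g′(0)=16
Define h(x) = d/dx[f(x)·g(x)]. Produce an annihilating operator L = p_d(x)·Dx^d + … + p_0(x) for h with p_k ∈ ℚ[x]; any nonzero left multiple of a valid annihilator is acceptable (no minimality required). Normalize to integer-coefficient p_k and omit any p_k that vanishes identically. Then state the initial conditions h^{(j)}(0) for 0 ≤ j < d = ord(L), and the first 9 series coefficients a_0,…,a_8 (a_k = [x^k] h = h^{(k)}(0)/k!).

f: a_k = 2, 2, 1, 1/3, 1/12, 1/60, 1/360, 1/2520, 1/20160, …
g: a_k = 0, 16, -32, 256/3, -256, 4096/5, -8192/3, 65536/7, -32768, …
Sym-product of L_f,L_g gives L₀ (≤ ord 2).
h=h₀': d/dx-closure on L₀ ⇒ L.
L = (25 - 24·x + 16·x^2) + (-22 + 32·x - 32·x^2)·Dx + (-3 - 8·x + 16·x^2)·Dx^2  (order 2).
h: a_k = 32, -64, 368, -1472, 6012, -72952/3, 4411174/45, -17744048/45, 665269331/420, …
ICs: h(0) = 32, h′(0) = -64.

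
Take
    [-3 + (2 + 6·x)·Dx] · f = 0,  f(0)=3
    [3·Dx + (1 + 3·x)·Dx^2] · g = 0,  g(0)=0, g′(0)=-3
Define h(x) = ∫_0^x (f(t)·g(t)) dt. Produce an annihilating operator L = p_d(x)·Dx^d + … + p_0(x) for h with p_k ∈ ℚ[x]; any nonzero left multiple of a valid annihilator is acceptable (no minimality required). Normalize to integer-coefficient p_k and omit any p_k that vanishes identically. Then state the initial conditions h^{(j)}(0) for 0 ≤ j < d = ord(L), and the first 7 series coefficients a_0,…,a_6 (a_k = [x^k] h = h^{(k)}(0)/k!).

L = 9·Dx + (4 + 24·x + 36·x^2)·Dx^3  (order 3).
h: a_k = 0, 0, -9/2, 0, 27/32, -81/40, 5751/1280, …
ICs: h(0) = 0, h′(0) = 0, h′′(0) = -9.

f: a_k = 3, 9/2, -27/8, 81/16, -1215/128, 5103/256, -45927/1024, …
g: a_k = 0, -3, 9/2, -9, 81/4, -243/5, 243/2, …
Sym-product of L_f,L_g gives L₀ (≤ ord 2).
Integrate: L := L₀·Dx.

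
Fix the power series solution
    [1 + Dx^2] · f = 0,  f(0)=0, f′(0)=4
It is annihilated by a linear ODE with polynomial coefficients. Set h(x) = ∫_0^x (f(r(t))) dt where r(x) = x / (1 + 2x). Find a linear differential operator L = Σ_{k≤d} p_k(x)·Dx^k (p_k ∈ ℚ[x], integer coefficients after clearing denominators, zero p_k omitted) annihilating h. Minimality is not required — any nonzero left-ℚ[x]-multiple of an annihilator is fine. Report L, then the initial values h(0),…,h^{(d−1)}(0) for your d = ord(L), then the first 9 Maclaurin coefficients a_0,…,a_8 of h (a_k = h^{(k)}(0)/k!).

f: a_k = 0, 4, 0, -2/3, 0, 1/30, 0, -1/1260, 0, …
h₀=f(r): pull back L_f along r ⇒ L₀.
Integrate: L := L₀·Dx.
L = Dx + (4 + 24·x + 48·x^2 + 32·x^3)·Dx^2 + (1 + 8·x + 24·x^2 + 32·x^3 + 16·x^4)·Dx^3  (order 3).
h: a_k = 0, 0, 2, -8/3, 23/6, -28/5, 1441/180, -75/7, 123479/10080, …
ICs: h(0) = 0, h′(0) = 0, h′′(0) = 4.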